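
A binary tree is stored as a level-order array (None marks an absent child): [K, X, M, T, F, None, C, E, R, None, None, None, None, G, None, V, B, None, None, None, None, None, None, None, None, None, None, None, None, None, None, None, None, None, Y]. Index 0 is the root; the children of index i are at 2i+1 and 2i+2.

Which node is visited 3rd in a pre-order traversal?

Pre-order visits the node, then its left subtree, then its right subtree.
Visit K.
At K: go left to X.
  Visit X.
  At X: go left to T.
    Visit T.
    At T: go left to E.
      Visit E.
      At E: go left to V.
        V is a leaf — visit V.
      At E: go right to B.
        Visit B.
        At B: no left child.
        At B: go right to Y.
          Y is a leaf — visit Y.
    At T: go right to R.
      R is a leaf — visit R.
  At X: go right to F.
    F is a leaf — visit F.
At K: go right to M.
  Visit M.
  At M: no left child.
  At M: go right to C.
    Visit C.
    At C: go left to G.
      G is a leaf — visit G.
    At C: no right child.
Full pre-order sequence: K, X, T, E, V, B, Y, R, F, M, C, G.

T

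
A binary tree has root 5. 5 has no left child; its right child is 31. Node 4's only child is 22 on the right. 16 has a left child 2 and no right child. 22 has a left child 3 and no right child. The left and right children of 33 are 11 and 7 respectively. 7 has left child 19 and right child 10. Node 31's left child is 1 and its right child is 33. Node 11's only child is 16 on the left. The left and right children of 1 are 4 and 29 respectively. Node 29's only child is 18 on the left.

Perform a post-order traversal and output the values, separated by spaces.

Post-order visits the left subtree, then the right subtree, then the node.
At 5: no left child.
At 5: go right to 31.
  At 31: go left to 1.
    At 1: go left to 4.
      At 4: no left child.
      At 4: go right to 22.
        At 22: go left to 3.
          3 is a leaf — visit 3.
        At 22: no right child.
        Visit 22.
      Visit 4.
    At 1: go right to 29.
      At 29: go left to 18.
        18 is a leaf — visit 18.
      At 29: no right child.
      Visit 29.
    Visit 1.
  At 31: go right to 33.
    At 33: go left to 11.
      At 11: go left to 16.
        At 16: go left to 2.
          2 is a leaf — visit 2.
        At 16: no right child.
        Visit 16.
      At 11: no right child.
      Visit 11.
    At 33: go right to 7.
      At 7: go left to 19.
        19 is a leaf — visit 19.
      At 7: go right to 10.
        10 is a leaf — visit 10.
      Visit 7.
    Visit 33.
  Visit 31.
Visit 5.

3 22 4 18 29 1 2 16 11 19 10 7 33 31 5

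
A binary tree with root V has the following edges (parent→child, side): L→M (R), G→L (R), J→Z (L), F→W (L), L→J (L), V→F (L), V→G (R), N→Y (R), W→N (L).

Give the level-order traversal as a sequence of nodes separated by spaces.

Level-order visits nodes level by level from the root, left to right within each level.
Level 0: V
Level 1: F, G
Level 2: W, L
Level 3: N, J, M
Level 4: Y, Z

V F G W L N J M Y Z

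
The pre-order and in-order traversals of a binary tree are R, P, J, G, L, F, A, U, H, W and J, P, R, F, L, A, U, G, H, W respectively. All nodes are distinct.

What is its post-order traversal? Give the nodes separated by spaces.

The first element of pre-order is the root; it splits in-order into left and right subtrees.
Root R: left subtree has 2 nodes {J, P}, right has 7 {F, L, A, U, G, H, W}.
  Root P: left subtree has 1 node {J}, right has 0 { }.
  Root G: left subtree has 4 nodes {F, L, A, U}, right has 2 {H, W}.
    Root L: left subtree has 1 node {F}, right has 2 {A, U}.
      Root A: left subtree has 0 nodes { }, right has 1 {U}.
    Root H: left subtree has 0 nodes { }, right has 1 {W}.

J P F U A L W H G R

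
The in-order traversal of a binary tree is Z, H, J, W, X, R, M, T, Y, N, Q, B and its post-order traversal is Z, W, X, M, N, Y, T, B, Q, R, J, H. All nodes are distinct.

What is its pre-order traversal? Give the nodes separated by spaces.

H Z J R X W Q T M Y N B

The last element of post-order is the root; it splits in-order into left and right subtrees.
Root H: left subtree has 1 node {Z}, right has 10 {J, W, X, R, M, T, Y, N, Q, B}.
  Root J: left subtree has 0 nodes { }, right has 9 {W, X, R, M, T, Y, N, Q, B}.
    Root R: left subtree has 2 nodes {W, X}, right has 6 {M, T, Y, N, Q, B}.
      Root X: left subtree has 1 node {W}, right has 0 { }.
      Root Q: left subtree has 4 nodes {M, T, Y, N}, right has 1 {B}.
        Root T: left subtree has 1 node {M}, right has 2 {Y, N}.
          Root Y: left subtree has 0 nodes { }, right has 1 {N}.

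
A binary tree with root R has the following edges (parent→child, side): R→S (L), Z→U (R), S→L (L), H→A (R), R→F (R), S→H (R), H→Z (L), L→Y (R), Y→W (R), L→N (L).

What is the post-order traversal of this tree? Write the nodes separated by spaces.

N W Y L U Z A H S F R

Post-order visits the left subtree, then the right subtree, then the node.
At R: go left to S.
  At S: go left to L.
    At L: go left to N.
      N is a leaf — visit N.
    At L: go right to Y.
      At Y: no left child.
      At Y: go right to W.
        W is a leaf — visit W.
      Visit Y.
    Visit L.
  At S: go right to H.
    At H: go left to Z.
      At Z: no left child.
      At Z: go right to U.
        U is a leaf — visit U.
      Visit Z.
    At H: go right to A.
      A is a leaf — visit A.
    Visit H.
  Visit S.
At R: go right to F.
  F is a leaf — visit F.
Visit R.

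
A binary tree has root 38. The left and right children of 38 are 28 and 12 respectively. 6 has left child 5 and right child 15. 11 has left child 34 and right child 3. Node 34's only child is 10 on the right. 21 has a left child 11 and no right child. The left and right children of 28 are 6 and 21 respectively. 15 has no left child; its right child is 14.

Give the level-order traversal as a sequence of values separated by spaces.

38 28 12 6 21 5 15 11 14 34 3 10

Level-order visits nodes level by level from the root, left to right within each level.
Level 0: 38
Level 1: 28, 12
Level 2: 6, 21
Level 3: 5, 15, 11
Level 4: 14, 34, 3
Level 5: 10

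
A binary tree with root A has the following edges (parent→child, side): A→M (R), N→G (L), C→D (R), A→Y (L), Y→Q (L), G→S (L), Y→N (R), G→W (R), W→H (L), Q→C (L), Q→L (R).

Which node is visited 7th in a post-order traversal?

W

Post-order visits the left subtree, then the right subtree, then the node.
At A: go left to Y.
  At Y: go left to Q.
    At Q: go left to C.
      At C: no left child.
      At C: go right to D.
        D is a leaf — visit D.
      Visit C.
    At Q: go right to L.
      L is a leaf — visit L.
    Visit Q.
  At Y: go right to N.
    At N: go left to G.
      At G: go left to S.
        S is a leaf — visit S.
      At G: go right to W.
        At W: go left to H.
          H is a leaf — visit H.
        At W: no right child.
        Visit W.
      Visit G.
    At N: no right child.
    Visit N.
  Visit Y.
At A: go right to M.
  M is a leaf — visit M.
Visit A.
Full post-order sequence: D, C, L, Q, S, H, W, G, N, Y, M, A.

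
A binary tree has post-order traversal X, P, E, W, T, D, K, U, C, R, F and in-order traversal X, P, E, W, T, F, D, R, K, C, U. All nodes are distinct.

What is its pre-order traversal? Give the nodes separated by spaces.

The last element of post-order is the root; it splits in-order into left and right subtrees.
Root F: left subtree has 5 nodes {X, P, E, W, T}, right has 5 {D, R, K, C, U}.
  Root T: left subtree has 4 nodes {X, P, E, W}, right has 0 { }.
    Root W: left subtree has 3 nodes {X, P, E}, right has 0 { }.
      Root E: left subtree has 2 nodes {X, P}, right has 0 { }.
        Root P: left subtree has 1 node {X}, right has 0 { }.
  Root R: left subtree has 1 node {D}, right has 3 {K, C, U}.
    Root C: left subtree has 1 node {K}, right has 1 {U}.

F T W E P X R D C K U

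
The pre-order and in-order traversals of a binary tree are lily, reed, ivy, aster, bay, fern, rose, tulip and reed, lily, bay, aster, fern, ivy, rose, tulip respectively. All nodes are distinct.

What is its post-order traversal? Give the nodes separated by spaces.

reed bay fern aster tulip rose ivy lily

The first element of pre-order is the root; it splits in-order into left and right subtrees.
Root lily: left subtree has 1 node {reed}, right has 6 {bay, aster, fern, ivy, rose, tulip}.
  Root ivy: left subtree has 3 nodes {bay, aster, fern}, right has 2 {rose, tulip}.
    Root aster: left subtree has 1 node {bay}, right has 1 {fern}.
    Root rose: left subtree has 0 nodes { }, right has 1 {tulip}.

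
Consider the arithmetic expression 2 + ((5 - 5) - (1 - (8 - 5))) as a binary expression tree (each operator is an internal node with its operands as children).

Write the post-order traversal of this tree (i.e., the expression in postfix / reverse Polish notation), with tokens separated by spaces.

2 5 5 - 1 8 5 - - - +

Post-order on an expression tree gives postfix notation: for each operator, emit left operand, right operand, then the operator.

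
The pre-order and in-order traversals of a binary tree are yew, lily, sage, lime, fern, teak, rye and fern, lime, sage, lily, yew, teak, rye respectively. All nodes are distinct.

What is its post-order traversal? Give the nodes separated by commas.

fern, lime, sage, lily, rye, teak, yew

The first element of pre-order is the root; it splits in-order into left and right subtrees.
Root yew: left subtree has 4 nodes {fern, lime, sage, lily}, right has 2 {teak, rye}.
  Root lily: left subtree has 3 nodes {fern, lime, sage}, right has 0 { }.
    Root sage: left subtree has 2 nodes {fern, lime}, right has 0 { }.
      Root lime: left subtree has 1 node {fern}, right has 0 { }.
  Root teak: left subtree has 0 nodes { }, right has 1 {rye}.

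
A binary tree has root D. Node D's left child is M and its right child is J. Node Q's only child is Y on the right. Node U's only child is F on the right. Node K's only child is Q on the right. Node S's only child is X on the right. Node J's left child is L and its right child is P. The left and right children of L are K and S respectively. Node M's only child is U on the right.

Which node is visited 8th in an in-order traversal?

L

In-order visits the left subtree, then the node, then the right subtree.
At D: go left to M.
  At M: no left child.
  Visit M.
  At M: go right to U.
    At U: no left child.
    Visit U.
    At U: go right to F.
      F is a leaf — visit F.
Visit D.
At D: go right to J.
  At J: go left to L.
    At L: go left to K.
      At K: no left child.
      Visit K.
      At K: go right to Q.
        At Q: no left child.
        Visit Q.
        At Q: go right to Y.
          Y is a leaf — visit Y.
    Visit L.
    At L: go right to S.
      At S: no left child.
      Visit S.
      At S: go right to X.
        X is a leaf — visit X.
  Visit J.
  At J: go right to P.
    P is a leaf — visit P.
Full in-order sequence: M, U, F, D, K, Q, Y, L, S, X, J, P.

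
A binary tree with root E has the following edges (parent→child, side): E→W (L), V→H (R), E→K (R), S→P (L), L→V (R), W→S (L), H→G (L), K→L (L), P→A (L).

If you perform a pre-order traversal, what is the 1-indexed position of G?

10

Pre-order visits the node, then its left subtree, then its right subtree.
Visit E.
At E: go left to W.
  Visit W.
  At W: go left to S.
    Visit S.
    At S: go left to P.
      Visit P.
      At P: go left to A.
        A is a leaf — visit A.
      At P: no right child.
    At S: no right child.
  At W: no right child.
At E: go right to K.
  Visit K.
  At K: go left to L.
    Visit L.
    At L: no left child.
    At L: go right to V.
      Visit V.
      At V: no left child.
      At V: go right to H.
        Visit H.
        At H: go left to G.
          G is a leaf — visit G.
        At H: no right child.
  At K: no right child.
Full pre-order sequence: E, W, S, P, A, K, L, V, H, G.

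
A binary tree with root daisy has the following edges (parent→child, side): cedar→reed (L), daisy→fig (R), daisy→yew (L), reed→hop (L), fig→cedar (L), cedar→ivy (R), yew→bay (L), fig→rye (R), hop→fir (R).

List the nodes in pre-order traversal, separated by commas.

Pre-order visits the node, then its left subtree, then its right subtree.
Visit daisy.
At daisy: go left to yew.
  Visit yew.
  At yew: go left to bay.
    bay is a leaf — visit bay.
  At yew: no right child.
At daisy: go right to fig.
  Visit fig.
  At fig: go left to cedar.
    Visit cedar.
    At cedar: go left to reed.
      Visit reed.
      At reed: go left to hop.
        Visit hop.
        At hop: no left child.
        At hop: go right to fir.
          fir is a leaf — visit fir.
      At reed: no right child.
    At cedar: go right to ivy.
      ivy is a leaf — visit ivy.
  At fig: go right to rye.
    rye is a leaf — visit rye.

daisy, yew, bay, fig, cedar, reed, hop, fir, ivy, rye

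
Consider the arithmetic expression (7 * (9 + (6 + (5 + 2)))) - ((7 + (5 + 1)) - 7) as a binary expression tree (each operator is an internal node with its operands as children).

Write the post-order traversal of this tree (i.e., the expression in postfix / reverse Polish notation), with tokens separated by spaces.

7 9 6 5 2 + + + * 7 5 1 + + 7 - -

Post-order on an expression tree gives postfix notation: for each operator, emit left operand, right operand, then the operator.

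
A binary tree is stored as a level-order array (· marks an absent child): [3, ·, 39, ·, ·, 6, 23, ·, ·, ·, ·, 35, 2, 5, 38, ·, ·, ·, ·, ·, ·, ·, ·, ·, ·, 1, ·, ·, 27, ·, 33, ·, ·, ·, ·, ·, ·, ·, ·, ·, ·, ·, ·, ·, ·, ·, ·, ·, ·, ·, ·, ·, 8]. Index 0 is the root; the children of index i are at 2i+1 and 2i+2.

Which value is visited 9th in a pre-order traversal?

Pre-order visits the node, then its left subtree, then its right subtree.
Visit 3.
At 3: no left child.
At 3: go right to 39.
  Visit 39.
  At 39: go left to 6.
    Visit 6.
    At 6: go left to 35.
      35 is a leaf — visit 35.
    At 6: go right to 2.
      Visit 2.
      At 2: go left to 1.
        Visit 1.
        At 1: no left child.
        At 1: go right to 8.
          8 is a leaf — visit 8.
      At 2: no right child.
  At 39: go right to 23.
    Visit 23.
    At 23: go left to 5.
      Visit 5.
      At 5: no left child.
      At 5: go right to 27.
        27 is a leaf — visit 27.
    At 23: go right to 38.
      Visit 38.
      At 38: no left child.
      At 38: go right to 33.
        33 is a leaf — visit 33.
Full pre-order sequence: 3, 39, 6, 35, 2, 1, 8, 23, 5, 27, 38, 33.

5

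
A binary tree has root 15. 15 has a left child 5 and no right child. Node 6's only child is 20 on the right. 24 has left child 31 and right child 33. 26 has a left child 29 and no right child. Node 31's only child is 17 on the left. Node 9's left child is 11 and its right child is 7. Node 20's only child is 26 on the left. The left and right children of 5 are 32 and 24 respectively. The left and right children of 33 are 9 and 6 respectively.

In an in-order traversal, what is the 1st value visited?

In-order visits the left subtree, then the node, then the right subtree.
At 15: go left to 5.
  At 5: go left to 32.
    32 is a leaf — visit 32.
  Visit 5.
  At 5: go right to 24.
    At 24: go left to 31.
      At 31: go left to 17.
        17 is a leaf — visit 17.
      Visit 31.
      At 31: no right child.
    Visit 24.
    At 24: go right to 33.
      At 33: go left to 9.
        At 9: go left to 11.
          11 is a leaf — visit 11.
        Visit 9.
        At 9: go right to 7.
          7 is a leaf — visit 7.
      Visit 33.
      At 33: go right to 6.
        At 6: no left child.
        Visit 6.
        At 6: go right to 20.
          At 20: go left to 26.
            At 26: go left to 29.
              29 is a leaf — visit 29.
            Visit 26.
            At 26: no right child.
          Visit 20.
          At 20: no right child.
Visit 15.
At 15: no right child.
Full in-order sequence: 32, 5, 17, 31, 24, 11, 9, 7, 33, 6, 29, 26, 20, 15.

32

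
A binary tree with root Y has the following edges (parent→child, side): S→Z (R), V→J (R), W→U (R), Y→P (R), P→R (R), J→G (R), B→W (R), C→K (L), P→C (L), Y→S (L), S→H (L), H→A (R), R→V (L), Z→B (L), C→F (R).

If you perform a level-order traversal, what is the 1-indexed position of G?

16

Level-order visits nodes level by level from the root, left to right within each level.
Level 0: Y
Level 1: S, P
Level 2: H, Z, C, R
Level 3: A, B, K, F, V
Level 4: W, J
Level 5: U, G
Full level-order sequence: Y, S, P, H, Z, C, R, A, B, K, F, V, W, J, U, G.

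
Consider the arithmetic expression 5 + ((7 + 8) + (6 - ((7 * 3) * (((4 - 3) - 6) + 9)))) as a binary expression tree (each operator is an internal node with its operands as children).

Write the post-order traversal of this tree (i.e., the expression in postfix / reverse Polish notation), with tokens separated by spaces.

Post-order on an expression tree gives postfix notation: for each operator, emit left operand, right operand, then the operator.

5 7 8 + 6 7 3 * 4 3 - 6 - 9 + * - + +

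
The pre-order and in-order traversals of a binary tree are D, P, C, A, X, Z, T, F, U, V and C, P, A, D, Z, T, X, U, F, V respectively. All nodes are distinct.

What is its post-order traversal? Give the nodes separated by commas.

The first element of pre-order is the root; it splits in-order into left and right subtrees.
Root D: left subtree has 3 nodes {C, P, A}, right has 6 {Z, T, X, U, F, V}.
  Root P: left subtree has 1 node {C}, right has 1 {A}.
  Root X: left subtree has 2 nodes {Z, T}, right has 3 {U, F, V}.
    Root Z: left subtree has 0 nodes { }, right has 1 {T}.
    Root F: left subtree has 1 node {U}, right has 1 {V}.

C, A, P, T, Z, U, V, F, X, D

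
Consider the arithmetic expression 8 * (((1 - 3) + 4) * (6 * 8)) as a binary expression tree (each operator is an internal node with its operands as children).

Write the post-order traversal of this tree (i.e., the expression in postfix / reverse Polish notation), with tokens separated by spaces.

Post-order on an expression tree gives postfix notation: for each operator, emit left operand, right operand, then the operator.

8 1 3 - 4 + 6 8 * * *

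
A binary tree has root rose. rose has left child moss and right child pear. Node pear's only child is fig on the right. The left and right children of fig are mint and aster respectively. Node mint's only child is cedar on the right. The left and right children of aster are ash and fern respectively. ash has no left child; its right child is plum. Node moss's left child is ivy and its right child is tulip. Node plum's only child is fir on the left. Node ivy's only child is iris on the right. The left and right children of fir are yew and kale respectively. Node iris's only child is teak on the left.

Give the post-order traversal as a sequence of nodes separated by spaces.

teak iris ivy tulip moss cedar mint yew kale fir plum ash fern aster fig pear rose

Post-order visits the left subtree, then the right subtree, then the node.
At rose: go left to moss.
  At moss: go left to ivy.
    At ivy: no left child.
    At ivy: go right to iris.
      At iris: go left to teak.
        teak is a leaf — visit teak.
      At iris: no right child.
      Visit iris.
    Visit ivy.
  At moss: go right to tulip.
    tulip is a leaf — visit tulip.
  Visit moss.
At rose: go right to pear.
  At pear: no left child.
  At pear: go right to fig.
    At fig: go left to mint.
      At mint: no left child.
      At mint: go right to cedar.
        cedar is a leaf — visit cedar.
      Visit mint.
    At fig: go right to aster.
      At aster: go left to ash.
        At ash: no left child.
        At ash: go right to plum.
          At plum: go left to fir.
            At fir: go left to yew.
              yew is a leaf — visit yew.
            At fir: go right to kale.
              kale is a leaf — visit kale.
            Visit fir.
          At plum: no right child.
          Visit plum.
        Visit ash.
      At aster: go right to fern.
        fern is a leaf — visit fern.
      Visit aster.
    Visit fig.
  Visit pear.
Visit rose.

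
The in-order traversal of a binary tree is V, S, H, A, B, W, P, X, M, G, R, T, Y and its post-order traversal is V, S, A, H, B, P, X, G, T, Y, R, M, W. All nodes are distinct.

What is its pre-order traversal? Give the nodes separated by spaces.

The last element of post-order is the root; it splits in-order into left and right subtrees.
Root W: left subtree has 5 nodes {V, S, H, A, B}, right has 7 {P, X, M, G, R, T, Y}.
  Root B: left subtree has 4 nodes {V, S, H, A}, right has 0 { }.
    Root H: left subtree has 2 nodes {V, S}, right has 1 {A}.
      Root S: left subtree has 1 node {V}, right has 0 { }.
  Root M: left subtree has 2 nodes {P, X}, right has 4 {G, R, T, Y}.
    Root X: left subtree has 1 node {P}, right has 0 { }.
    Root R: left subtree has 1 node {G}, right has 2 {T, Y}.
      Root Y: left subtree has 1 node {T}, right has 0 { }.

W B H S V A M X P R G Y T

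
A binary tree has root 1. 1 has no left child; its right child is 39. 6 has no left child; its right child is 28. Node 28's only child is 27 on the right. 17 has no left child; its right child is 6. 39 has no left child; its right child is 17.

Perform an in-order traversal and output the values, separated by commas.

In-order visits the left subtree, then the node, then the right subtree.
At 1: no left child.
Visit 1.
At 1: go right to 39.
  At 39: no left child.
  Visit 39.
  At 39: go right to 17.
    At 17: no left child.
    Visit 17.
    At 17: go right to 6.
      At 6: no left child.
      Visit 6.
      At 6: go right to 28.
        At 28: no left child.
        Visit 28.
        At 28: go right to 27.
          27 is a leaf — visit 27.

1, 39, 17, 6, 28, 27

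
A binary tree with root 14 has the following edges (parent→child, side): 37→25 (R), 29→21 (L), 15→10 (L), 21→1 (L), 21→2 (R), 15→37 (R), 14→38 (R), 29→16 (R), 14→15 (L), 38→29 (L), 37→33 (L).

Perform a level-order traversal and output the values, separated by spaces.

14 15 38 10 37 29 33 25 21 16 1 2

Level-order visits nodes level by level from the root, left to right within each level.
Level 0: 14
Level 1: 15, 38
Level 2: 10, 37, 29
Level 3: 33, 25, 21, 16
Level 4: 1, 2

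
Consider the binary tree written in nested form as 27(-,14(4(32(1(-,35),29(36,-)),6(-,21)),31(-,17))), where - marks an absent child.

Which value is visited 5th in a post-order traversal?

32

Post-order visits the left subtree, then the right subtree, then the node.
At 27: no left child.
At 27: go right to 14.
  At 14: go left to 4.
    At 4: go left to 32.
      At 32: go left to 1.
        At 1: no left child.
        At 1: go right to 35.
          35 is a leaf — visit 35.
        Visit 1.
      At 32: go right to 29.
        At 29: go left to 36.
          36 is a leaf — visit 36.
        At 29: no right child.
        Visit 29.
      Visit 32.
    At 4: go right to 6.
      At 6: no left child.
      At 6: go right to 21.
        21 is a leaf — visit 21.
      Visit 6.
    Visit 4.
  At 14: go right to 31.
    At 31: no left child.
    At 31: go right to 17.
      17 is a leaf — visit 17.
    Visit 31.
  Visit 14.
Visit 27.
Full post-order sequence: 35, 1, 36, 29, 32, 21, 6, 4, 17, 31, 14, 27.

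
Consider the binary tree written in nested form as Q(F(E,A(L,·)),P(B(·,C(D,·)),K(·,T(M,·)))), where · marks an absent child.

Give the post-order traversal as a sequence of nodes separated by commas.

E, L, A, F, D, C, B, M, T, K, P, Q

Post-order visits the left subtree, then the right subtree, then the node.
At Q: go left to F.
  At F: go left to E.
    E is a leaf — visit E.
  At F: go right to A.
    At A: go left to L.
      L is a leaf — visit L.
    At A: no right child.
    Visit A.
  Visit F.
At Q: go right to P.
  At P: go left to B.
    At B: no left child.
    At B: go right to C.
      At C: go left to D.
        D is a leaf — visit D.
      At C: no right child.
      Visit C.
    Visit B.
  At P: go right to K.
    At K: no left child.
    At K: go right to T.
      At T: go left to M.
        M is a leaf — visit M.
      At T: no right child.
      Visit T.
    Visit K.
  Visit P.
Visit Q.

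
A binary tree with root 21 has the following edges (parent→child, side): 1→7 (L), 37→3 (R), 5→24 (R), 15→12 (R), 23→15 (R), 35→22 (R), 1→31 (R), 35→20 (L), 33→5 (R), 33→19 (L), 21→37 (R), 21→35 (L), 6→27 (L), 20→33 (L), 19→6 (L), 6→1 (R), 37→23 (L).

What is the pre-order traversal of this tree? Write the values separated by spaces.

21 35 20 33 19 6 27 1 7 31 5 24 22 37 23 15 12 3

Pre-order visits the node, then its left subtree, then its right subtree.
Visit 21.
At 21: go left to 35.
  Visit 35.
  At 35: go left to 20.
    Visit 20.
    At 20: go left to 33.
      Visit 33.
      At 33: go left to 19.
        Visit 19.
        At 19: go left to 6.
          Visit 6.
          At 6: go left to 27.
            27 is a leaf — visit 27.
          At 6: go right to 1.
            Visit 1.
            At 1: go left to 7.
              7 is a leaf — visit 7.
            At 1: go right to 31.
              31 is a leaf — visit 31.
        At 19: no right child.
      At 33: go right to 5.
        Visit 5.
        At 5: no left child.
        At 5: go right to 24.
          24 is a leaf — visit 24.
    At 20: no right child.
  At 35: go right to 22.
    22 is a leaf — visit 22.
At 21: go right to 37.
  Visit 37.
  At 37: go left to 23.
    Visit 23.
    At 23: no left child.
    At 23: go right to 15.
      Visit 15.
      At 15: no left child.
      At 15: go right to 12.
        12 is a leaf — visit 12.
  At 37: go right to 3.
    3 is a leaf — visit 3.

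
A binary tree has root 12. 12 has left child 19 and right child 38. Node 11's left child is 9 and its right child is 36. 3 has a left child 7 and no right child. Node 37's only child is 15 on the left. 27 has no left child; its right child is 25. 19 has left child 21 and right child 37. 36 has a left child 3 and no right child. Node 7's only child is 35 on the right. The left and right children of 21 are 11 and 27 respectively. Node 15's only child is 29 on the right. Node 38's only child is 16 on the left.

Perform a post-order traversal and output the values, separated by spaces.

Post-order visits the left subtree, then the right subtree, then the node.
At 12: go left to 19.
  At 19: go left to 21.
    At 21: go left to 11.
      At 11: go left to 9.
        9 is a leaf — visit 9.
      At 11: go right to 36.
        At 36: go left to 3.
          At 3: go left to 7.
            At 7: no left child.
            At 7: go right to 35.
              35 is a leaf — visit 35.
            Visit 7.
          At 3: no right child.
          Visit 3.
        At 36: no right child.
        Visit 36.
      Visit 11.
    At 21: go right to 27.
      At 27: no left child.
      At 27: go right to 25.
        25 is a leaf — visit 25.
      Visit 27.
    Visit 21.
  At 19: go right to 37.
    At 37: go left to 15.
      At 15: no left child.
      At 15: go right to 29.
        29 is a leaf — visit 29.
      Visit 15.
    At 37: no right child.
    Visit 37.
  Visit 19.
At 12: go right to 38.
  At 38: go left to 16.
    16 is a leaf — visit 16.
  At 38: no right child.
  Visit 38.
Visit 12.

9 35 7 3 36 11 25 27 21 29 15 37 19 16 38 12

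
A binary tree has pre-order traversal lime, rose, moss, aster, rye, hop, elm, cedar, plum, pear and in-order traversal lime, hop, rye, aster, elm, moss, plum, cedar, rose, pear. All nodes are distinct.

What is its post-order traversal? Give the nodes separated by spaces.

hop rye elm aster plum cedar moss pear rose lime

The first element of pre-order is the root; it splits in-order into left and right subtrees.
Root lime: left subtree has 0 nodes { }, right has 9 {hop, rye, aster, elm, moss, plum, cedar, rose, pear}.
  Root rose: left subtree has 7 nodes {hop, rye, aster, elm, moss, plum, cedar}, right has 1 {pear}.
    Root moss: left subtree has 4 nodes {hop, rye, aster, elm}, right has 2 {plum, cedar}.
      Root aster: left subtree has 2 nodes {hop, rye}, right has 1 {elm}.
        Root rye: left subtree has 1 node {hop}, right has 0 { }.
      Root cedar: left subtree has 1 node {plum}, right has 0 { }.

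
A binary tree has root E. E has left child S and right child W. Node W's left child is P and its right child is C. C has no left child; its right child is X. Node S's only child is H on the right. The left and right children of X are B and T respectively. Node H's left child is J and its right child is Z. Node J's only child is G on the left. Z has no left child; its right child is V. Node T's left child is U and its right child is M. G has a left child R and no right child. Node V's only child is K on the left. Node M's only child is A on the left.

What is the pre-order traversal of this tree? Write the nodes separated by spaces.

E S H J G R Z V K W P C X B T U M A

Pre-order visits the node, then its left subtree, then its right subtree.
Visit E.
At E: go left to S.
  Visit S.
  At S: no left child.
  At S: go right to H.
    Visit H.
    At H: go left to J.
      Visit J.
      At J: go left to G.
        Visit G.
        At G: go left to R.
          R is a leaf — visit R.
        At G: no right child.
      At J: no right child.
    At H: go right to Z.
      Visit Z.
      At Z: no left child.
      At Z: go right to V.
        Visit V.
        At V: go left to K.
          K is a leaf — visit K.
        At V: no right child.
At E: go right to W.
  Visit W.
  At W: go left to P.
    P is a leaf — visit P.
  At W: go right to C.
    Visit C.
    At C: no left child.
    At C: go right to X.
      Visit X.
      At X: go left to B.
        B is a leaf — visit B.
      At X: go right to T.
        Visit T.
        At T: go left to U.
          U is a leaf — visit U.
        At T: go right to M.
          Visit M.
          At M: go left to A.
            A is a leaf — visit A.
          At M: no right child.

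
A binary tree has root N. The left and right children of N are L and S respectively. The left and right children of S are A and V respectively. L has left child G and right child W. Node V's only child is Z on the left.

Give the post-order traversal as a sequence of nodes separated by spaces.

G W L A Z V S N

Post-order visits the left subtree, then the right subtree, then the node.
At N: go left to L.
  At L: go left to G.
    G is a leaf — visit G.
  At L: go right to W.
    W is a leaf — visit W.
  Visit L.
At N: go right to S.
  At S: go left to A.
    A is a leaf — visit A.
  At S: go right to V.
    At V: go left to Z.
      Z is a leaf — visit Z.
    At V: no right child.
    Visit V.
  Visit S.
Visit N.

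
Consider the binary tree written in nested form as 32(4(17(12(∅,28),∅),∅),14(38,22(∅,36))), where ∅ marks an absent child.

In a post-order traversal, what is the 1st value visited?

Post-order visits the left subtree, then the right subtree, then the node.
At 32: go left to 4.
  At 4: go left to 17.
    At 17: go left to 12.
      At 12: no left child.
      At 12: go right to 28.
        28 is a leaf — visit 28.
      Visit 12.
    At 17: no right child.
    Visit 17.
  At 4: no right child.
  Visit 4.
At 32: go right to 14.
  At 14: go left to 38.
    38 is a leaf — visit 38.
  At 14: go right to 22.
    At 22: no left child.
    At 22: go right to 36.
      36 is a leaf — visit 36.
    Visit 22.
  Visit 14.
Visit 32.
Full post-order sequence: 28, 12, 17, 4, 38, 36, 22, 14, 32.

28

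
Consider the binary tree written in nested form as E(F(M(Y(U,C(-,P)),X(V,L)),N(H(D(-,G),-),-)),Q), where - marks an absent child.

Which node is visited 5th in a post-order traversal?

Post-order visits the left subtree, then the right subtree, then the node.
At E: go left to F.
  At F: go left to M.
    At M: go left to Y.
      At Y: go left to U.
        U is a leaf — visit U.
      At Y: go right to C.
        At C: no left child.
        At C: go right to P.
          P is a leaf — visit P.
        Visit C.
      Visit Y.
    At M: go right to X.
      At X: go left to V.
        V is a leaf — visit V.
      At X: go right to L.
        L is a leaf — visit L.
      Visit X.
    Visit M.
  At F: go right to N.
    At N: go left to H.
      At H: go left to D.
        At D: no left child.
        At D: go right to G.
          G is a leaf — visit G.
        Visit D.
      At H: no right child.
      Visit H.
    At N: no right child.
    Visit N.
  Visit F.
At E: go right to Q.
  Q is a leaf — visit Q.
Visit E.
Full post-order sequence: U, P, C, Y, V, L, X, M, G, D, H, N, F, Q, E.

V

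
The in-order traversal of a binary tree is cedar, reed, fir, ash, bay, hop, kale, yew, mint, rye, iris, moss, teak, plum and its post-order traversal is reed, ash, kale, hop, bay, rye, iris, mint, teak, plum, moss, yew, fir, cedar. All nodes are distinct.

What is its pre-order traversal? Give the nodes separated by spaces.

The last element of post-order is the root; it splits in-order into left and right subtrees.
Root cedar: left subtree has 0 nodes { }, right has 13 {reed, fir, ash, bay, hop, kale, yew, mint, rye, iris, moss, teak, plum}.
  Root fir: left subtree has 1 node {reed}, right has 11 {ash, bay, hop, kale, yew, mint, rye, iris, moss, teak, plum}.
    Root yew: left subtree has 4 nodes {ash, bay, hop, kale}, right has 6 {mint, rye, iris, moss, teak, plum}.
      Root bay: left subtree has 1 node {ash}, right has 2 {hop, kale}.
        Root hop: left subtree has 0 nodes { }, right has 1 {kale}.
      Root moss: left subtree has 3 nodes {mint, rye, iris}, right has 2 {teak, plum}.
        Root mint: left subtree has 0 nodes { }, right has 2 {rye, iris}.
          Root iris: left subtree has 1 node {rye}, right has 0 { }.
        Root plum: left subtree has 1 node {teak}, right has 0 { }.

cedar fir reed yew bay ash hop kale moss mint iris rye plum teak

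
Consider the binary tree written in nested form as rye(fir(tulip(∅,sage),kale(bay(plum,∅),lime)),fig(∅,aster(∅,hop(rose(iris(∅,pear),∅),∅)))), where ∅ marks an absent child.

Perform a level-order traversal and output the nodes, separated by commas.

Level-order visits nodes level by level from the root, left to right within each level.
Level 0: rye
Level 1: fir, fig
Level 2: tulip, kale, aster
Level 3: sage, bay, lime, hop
Level 4: plum, rose
Level 5: iris
Level 6: pear

rye, fir, fig, tulip, kale, aster, sage, bay, lime, hop, plum, rose, iris, pear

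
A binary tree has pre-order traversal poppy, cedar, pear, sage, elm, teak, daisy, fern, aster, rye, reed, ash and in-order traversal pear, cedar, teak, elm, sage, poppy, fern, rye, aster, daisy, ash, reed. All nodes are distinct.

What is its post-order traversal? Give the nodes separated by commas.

The first element of pre-order is the root; it splits in-order into left and right subtrees.
Root poppy: left subtree has 5 nodes {pear, cedar, teak, elm, sage}, right has 6 {fern, rye, aster, daisy, ash, reed}.
  Root cedar: left subtree has 1 node {pear}, right has 3 {teak, elm, sage}.
    Root sage: left subtree has 2 nodes {teak, elm}, right has 0 { }.
      Root elm: left subtree has 1 node {teak}, right has 0 { }.
  Root daisy: left subtree has 3 nodes {fern, rye, aster}, right has 2 {ash, reed}.
    Root fern: left subtree has 0 nodes { }, right has 2 {rye, aster}.
      Root aster: left subtree has 1 node {rye}, right has 0 { }.
    Root reed: left subtree has 1 node {ash}, right has 0 { }.

pear, teak, elm, sage, cedar, rye, aster, fern, ash, reed, daisy, poppy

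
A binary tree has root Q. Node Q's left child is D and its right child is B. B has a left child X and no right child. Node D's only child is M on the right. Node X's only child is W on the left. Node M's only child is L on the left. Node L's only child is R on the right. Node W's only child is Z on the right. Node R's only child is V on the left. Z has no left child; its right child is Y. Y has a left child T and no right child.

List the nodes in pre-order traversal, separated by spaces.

Q D M L R V B X W Z Y T

Pre-order visits the node, then its left subtree, then its right subtree.
Visit Q.
At Q: go left to D.
  Visit D.
  At D: no left child.
  At D: go right to M.
    Visit M.
    At M: go left to L.
      Visit L.
      At L: no left child.
      At L: go right to R.
        Visit R.
        At R: go left to V.
          V is a leaf — visit V.
        At R: no right child.
    At M: no right child.
At Q: go right to B.
  Visit B.
  At B: go left to X.
    Visit X.
    At X: go left to W.
      Visit W.
      At W: no left child.
      At W: go right to Z.
        Visit Z.
        At Z: no left child.
        At Z: go right to Y.
          Visit Y.
          At Y: go left to T.
            T is a leaf — visit T.
          At Y: no right child.
    At X: no right child.
  At B: no right child.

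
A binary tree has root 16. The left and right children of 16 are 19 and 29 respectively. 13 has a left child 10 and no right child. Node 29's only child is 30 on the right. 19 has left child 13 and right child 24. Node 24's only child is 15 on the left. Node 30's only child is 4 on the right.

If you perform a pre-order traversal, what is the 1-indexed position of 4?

Pre-order visits the node, then its left subtree, then its right subtree.
Visit 16.
At 16: go left to 19.
  Visit 19.
  At 19: go left to 13.
    Visit 13.
    At 13: go left to 10.
      10 is a leaf — visit 10.
    At 13: no right child.
  At 19: go right to 24.
    Visit 24.
    At 24: go left to 15.
      15 is a leaf — visit 15.
    At 24: no right child.
At 16: go right to 29.
  Visit 29.
  At 29: no left child.
  At 29: go right to 30.
    Visit 30.
    At 30: no left child.
    At 30: go right to 4.
      4 is a leaf — visit 4.
Full pre-order sequence: 16, 19, 13, 10, 24, 15, 29, 30, 4.

9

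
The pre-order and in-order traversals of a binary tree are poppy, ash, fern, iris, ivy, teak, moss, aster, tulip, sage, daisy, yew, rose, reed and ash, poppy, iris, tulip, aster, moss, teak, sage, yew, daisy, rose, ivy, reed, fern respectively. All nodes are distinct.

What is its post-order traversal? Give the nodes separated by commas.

The first element of pre-order is the root; it splits in-order into left and right subtrees.
Root poppy: left subtree has 1 node {ash}, right has 12 {iris, tulip, aster, moss, teak, sage, yew, daisy, rose, ivy, reed, fern}.
  Root fern: left subtree has 11 nodes {iris, tulip, aster, moss, teak, sage, yew, daisy, rose, ivy, reed}, right has 0 { }.
    Root iris: left subtree has 0 nodes { }, right has 10 {tulip, aster, moss, teak, sage, yew, daisy, rose, ivy, reed}.
      Root ivy: left subtree has 8 nodes {tulip, aster, moss, teak, sage, yew, daisy, rose}, right has 1 {reed}.
        Root teak: left subtree has 3 nodes {tulip, aster, moss}, right has 4 {sage, yew, daisy, rose}.
          Root moss: left subtree has 2 nodes {tulip, aster}, right has 0 { }.
            Root aster: left subtree has 1 node {tulip}, right has 0 { }.
          Root sage: left subtree has 0 nodes { }, right has 3 {yew, daisy, rose}.
            Root daisy: left subtree has 1 node {yew}, right has 1 {rose}.

ash, tulip, aster, moss, yew, rose, daisy, sage, teak, reed, ivy, iris, fern, poppy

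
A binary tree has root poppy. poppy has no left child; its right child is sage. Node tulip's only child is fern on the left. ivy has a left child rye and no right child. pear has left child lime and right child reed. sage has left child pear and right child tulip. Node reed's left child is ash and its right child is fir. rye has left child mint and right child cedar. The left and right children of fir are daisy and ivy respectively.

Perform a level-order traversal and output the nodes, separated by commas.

poppy, sage, pear, tulip, lime, reed, fern, ash, fir, daisy, ivy, rye, mint, cedar

Level-order visits nodes level by level from the root, left to right within each level.
Level 0: poppy
Level 1: sage
Level 2: pear, tulip
Level 3: lime, reed, fern
Level 4: ash, fir
Level 5: daisy, ivy
Level 6: rye
Level 7: mint, cedar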